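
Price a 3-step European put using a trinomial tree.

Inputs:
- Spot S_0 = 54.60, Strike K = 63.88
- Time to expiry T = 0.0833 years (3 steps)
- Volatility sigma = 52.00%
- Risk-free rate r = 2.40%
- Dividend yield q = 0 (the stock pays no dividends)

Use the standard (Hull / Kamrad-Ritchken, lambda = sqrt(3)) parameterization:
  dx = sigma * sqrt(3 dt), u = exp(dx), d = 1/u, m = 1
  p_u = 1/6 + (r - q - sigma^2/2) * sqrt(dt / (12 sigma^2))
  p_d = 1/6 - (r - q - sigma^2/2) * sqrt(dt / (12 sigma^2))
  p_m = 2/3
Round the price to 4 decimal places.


dt = T/N = 0.027767; dx = sigma*sqrt(3*dt) = 0.150081
u = exp(dx) = 1.161928; d = 1/u = 0.860638
p_u = 0.156380, p_m = 0.666667, p_d = 0.176953
Discount per step: exp(-r*dt) = 0.999334
Stock lattice S(k, j) with j the centered position index:
  k=0: S(0,+0) = 54.6000
  k=1: S(1,-1) = 46.9908; S(1,+0) = 54.6000; S(1,+1) = 63.4413
  k=2: S(2,-2) = 40.4421; S(2,-1) = 46.9908; S(2,+0) = 54.6000; S(2,+1) = 63.4413; S(2,+2) = 73.7142
  k=3: S(3,-3) = 34.8060; S(3,-2) = 40.4421; S(3,-1) = 46.9908; S(3,+0) = 54.6000; S(3,+1) = 63.4413; S(3,+2) = 73.7142; S(3,+3) = 85.6507
Terminal payoffs V(N, j) = max(K - S_T, 0):
  V(3,-3) = 29.073966; V(3,-2) = 23.437881; V(3,-1) = 16.889153; V(3,+0) = 9.280000; V(3,+1) = 0.438709; V(3,+2) = 0.000000; V(3,+3) = 0.000000
Backward induction: V(k, j) = exp(-r*dt) * [p_u * V(k+1, j+1) + p_m * V(k+1, j) + p_d * V(k+1, j-1)]
  V(2,-2) = exp(-r*dt) * [p_u*16.889153 + p_m*23.437881 + p_d*29.073966] = 23.395518
  V(2,-1) = exp(-r*dt) * [p_u*9.280000 + p_m*16.889153 + p_d*23.437881] = 16.846822
  V(2,+0) = exp(-r*dt) * [p_u*0.438709 + p_m*9.280000 + p_d*16.889153] = 9.237705
  V(2,+1) = exp(-r*dt) * [p_u*0.000000 + p_m*0.438709 + p_d*9.280000] = 1.933310
  V(2,+2) = exp(-r*dt) * [p_u*0.000000 + p_m*0.000000 + p_d*0.438709] = 0.077579
  V(1,-1) = exp(-r*dt) * [p_u*9.237705 + p_m*16.846822 + p_d*23.395518] = 16.804519
  V(1,+0) = exp(-r*dt) * [p_u*1.933310 + p_m*9.237705 + p_d*16.846822] = 9.435612
  V(1,+1) = exp(-r*dt) * [p_u*0.077579 + p_m*1.933310 + p_d*9.237705] = 2.933692
  V(0,+0) = exp(-r*dt) * [p_u*2.933692 + p_m*9.435612 + p_d*16.804519] = 9.716316

Answer: Price = V(0,0) = 9.7163


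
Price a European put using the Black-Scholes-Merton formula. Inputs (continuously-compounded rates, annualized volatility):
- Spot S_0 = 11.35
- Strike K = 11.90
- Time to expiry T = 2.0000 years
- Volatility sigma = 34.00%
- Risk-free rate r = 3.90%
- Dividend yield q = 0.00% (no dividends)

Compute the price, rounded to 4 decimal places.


d1 = (ln(S/K) + (r - q + 0.5*sigma^2) * T) / (sigma * sqrt(T)) = 0.30422093
d2 = d1 - sigma * sqrt(T) = -0.17661168
exp(-rT) = 0.92496443; exp(-qT) = 1.00000000
P = K * exp(-rT) * N(-d2) - S_0 * exp(-qT) * N(-d1)
N(-d1) = 0.38047979; N(-d2) = 0.57009329
P = 11.9000 * 0.92496443 * 0.57009329 - 11.3500 * 1.00000000 * 0.38047979 = 1.9566

Answer: Price = 1.9566


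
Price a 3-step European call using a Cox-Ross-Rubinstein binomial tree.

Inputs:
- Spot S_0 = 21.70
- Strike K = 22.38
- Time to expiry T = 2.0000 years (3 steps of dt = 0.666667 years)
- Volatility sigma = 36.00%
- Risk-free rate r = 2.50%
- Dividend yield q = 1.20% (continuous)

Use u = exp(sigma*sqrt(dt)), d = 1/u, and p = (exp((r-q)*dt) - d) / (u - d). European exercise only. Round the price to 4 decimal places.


dt = T/N = 0.666667
u = exp(sigma*sqrt(dt)) = 1.341702; d = 1/u = 0.745322
p = (exp((r-q)*dt) - d) / (u - d) = 0.441635
Discount per step: exp(-r*dt) = 0.983471
Stock lattice S(k, i) with i counting down-moves:
  k=0: S(0,0) = 21.7000
  k=1: S(1,0) = 29.1149; S(1,1) = 16.1735
  k=2: S(2,0) = 39.0635; S(2,1) = 21.7000; S(2,2) = 12.0545
  k=3: S(3,0) = 52.4116; S(3,1) = 29.1149; S(3,2) = 16.1735; S(3,3) = 8.9845
Terminal payoffs V(N, i) = max(S_T - K, 0):
  V(3,0) = 30.031633; V(3,1) = 6.734928; V(3,2) = 0.000000; V(3,3) = 0.000000
Backward induction: V(k, i) = exp(-r*dt) * [p * V(k+1, i) + (1-p) * V(k+1, i+1)].
  V(2,0) = exp(-r*dt) * [p*30.031633 + (1-p)*6.734928] = 16.742197
  V(2,1) = exp(-r*dt) * [p*6.734928 + (1-p)*0.000000] = 2.925219
  V(2,2) = exp(-r*dt) * [p*0.000000 + (1-p)*0.000000] = 0.000000
  V(1,0) = exp(-r*dt) * [p*16.742197 + (1-p)*2.925219] = 8.878074
  V(1,1) = exp(-r*dt) * [p*2.925219 + (1-p)*0.000000] = 1.270527
  V(0,0) = exp(-r*dt) * [p*8.878074 + (1-p)*1.270527] = 4.553755

Answer: Price = V(0,0) = 4.5538


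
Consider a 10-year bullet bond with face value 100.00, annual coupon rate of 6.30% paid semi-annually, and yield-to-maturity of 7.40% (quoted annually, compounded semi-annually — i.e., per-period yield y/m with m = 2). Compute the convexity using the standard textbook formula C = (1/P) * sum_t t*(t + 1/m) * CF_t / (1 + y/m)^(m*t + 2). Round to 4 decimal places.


Coupon per period c = face * coupon_rate / m = 3.150000
Periods per year m = 2; per-period yield y/m = 0.037000
Number of cashflows N = 20
Cashflows (t years, CF_t, discount factor 1/(1+y/m)^(m*t), PV):
  t = 0.5000: CF_t = 3.150000, DF = 0.964320, PV = 3.037608
  t = 1.0000: CF_t = 3.150000, DF = 0.929913, PV = 2.929227
  t = 1.5000: CF_t = 3.150000, DF = 0.896734, PV = 2.824713
  t = 2.0000: CF_t = 3.150000, DF = 0.864739, PV = 2.723927
  t = 2.5000: CF_t = 3.150000, DF = 0.833885, PV = 2.626738
  t = 3.0000: CF_t = 3.150000, DF = 0.804132, PV = 2.533016
  t = 3.5000: CF_t = 3.150000, DF = 0.775441, PV = 2.442639
  t = 4.0000: CF_t = 3.150000, DF = 0.747773, PV = 2.355486
  t = 4.5000: CF_t = 3.150000, DF = 0.721093, PV = 2.271442
  t = 5.0000: CF_t = 3.150000, DF = 0.695364, PV = 2.190398
  t = 5.5000: CF_t = 3.150000, DF = 0.670554, PV = 2.112245
  t = 6.0000: CF_t = 3.150000, DF = 0.646629, PV = 2.036880
  t = 6.5000: CF_t = 3.150000, DF = 0.623557, PV = 1.964205
  t = 7.0000: CF_t = 3.150000, DF = 0.601309, PV = 1.894122
  t = 7.5000: CF_t = 3.150000, DF = 0.579854, PV = 1.826540
  t = 8.0000: CF_t = 3.150000, DF = 0.559165, PV = 1.761369
  t = 8.5000: CF_t = 3.150000, DF = 0.539214, PV = 1.698524
  t = 9.0000: CF_t = 3.150000, DF = 0.519975, PV = 1.637921
  t = 9.5000: CF_t = 3.150000, DF = 0.501422, PV = 1.579480
  t = 10.0000: CF_t = 103.150000, DF = 0.483532, PV = 49.876286
Price P = sum_t PV_t = 92.322767
Convexity numerator sum_t t*(t + 1/m) * CF_t / (1+y/m)^(m*t + 2):
  t = 0.5000: term = 1.412356
  t = 1.0000: term = 4.085891
  t = 1.5000: term = 7.880214
  t = 2.0000: term = 12.665082
  t = 2.5000: term = 18.319791
  t = 3.0000: term = 24.732602
  t = 3.5000: term = 31.800195
  t = 4.0000: term = 39.427160
  t = 4.5000: term = 47.525506
  t = 5.0000: term = 56.014204
  t = 5.5000: term = 64.818751
  t = 6.0000: term = 73.870761
  t = 6.5000: term = 83.107574
  t = 7.0000: term = 92.471894
  t = 7.5000: term = 101.911442
  t = 8.0000: term = 111.378625
  t = 8.5000: term = 120.830234
  t = 9.0000: term = 130.227151
  t = 9.5000: term = 139.534074
  t = 10.0000: term = 4869.965570
Convexity = (1/P) * sum = 6031.979079 / 92.322767 = 65.335770

Answer: Convexity = 65.3358


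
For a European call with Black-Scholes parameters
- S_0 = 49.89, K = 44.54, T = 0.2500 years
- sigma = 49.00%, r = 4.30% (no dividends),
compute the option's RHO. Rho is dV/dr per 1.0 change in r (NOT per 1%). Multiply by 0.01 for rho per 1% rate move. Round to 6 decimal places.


Answer: Rho = 7.156478

Derivation:
d1 = 0.6293690614; d2 = 0.3843690614
phi(d1) = 0.3272629702; exp(-qT) = 1.0000000000; exp(-rT) = 0.9893075748
N(d2) = 0.6496475360
Rho = K*T*exp(-rT)*N(d2) = 44.5400 * 0.2500 * 0.9893075748 * 0.6496475360 = 7.156478


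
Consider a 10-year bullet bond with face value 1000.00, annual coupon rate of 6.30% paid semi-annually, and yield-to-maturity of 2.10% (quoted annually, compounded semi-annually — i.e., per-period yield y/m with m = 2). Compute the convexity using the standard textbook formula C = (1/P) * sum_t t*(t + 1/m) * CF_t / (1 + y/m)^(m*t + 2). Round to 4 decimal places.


Answer: Convexity = 75.3181

Derivation:
Coupon per period c = face * coupon_rate / m = 31.500000
Periods per year m = 2; per-period yield y/m = 0.010500
Number of cashflows N = 20
Cashflows (t years, CF_t, discount factor 1/(1+y/m)^(m*t), PV):
  t = 0.5000: CF_t = 31.500000, DF = 0.989609, PV = 31.172687
  t = 1.0000: CF_t = 31.500000, DF = 0.979326, PV = 30.848775
  t = 1.5000: CF_t = 31.500000, DF = 0.969150, PV = 30.528228
  t = 2.0000: CF_t = 31.500000, DF = 0.959080, PV = 30.211013
  t = 2.5000: CF_t = 31.500000, DF = 0.949114, PV = 29.897093
  t = 3.0000: CF_t = 31.500000, DF = 0.939252, PV = 29.586436
  t = 3.5000: CF_t = 31.500000, DF = 0.929492, PV = 29.279006
  t = 4.0000: CF_t = 31.500000, DF = 0.919834, PV = 28.974771
  t = 4.5000: CF_t = 31.500000, DF = 0.910276, PV = 28.673697
  t = 5.0000: CF_t = 31.500000, DF = 0.900818, PV = 28.375752
  t = 5.5000: CF_t = 31.500000, DF = 0.891457, PV = 28.080902
  t = 6.0000: CF_t = 31.500000, DF = 0.882194, PV = 27.789117
  t = 6.5000: CF_t = 31.500000, DF = 0.873027, PV = 27.500363
  t = 7.0000: CF_t = 31.500000, DF = 0.863956, PV = 27.214609
  t = 7.5000: CF_t = 31.500000, DF = 0.854979, PV = 26.931825
  t = 8.0000: CF_t = 31.500000, DF = 0.846095, PV = 26.651979
  t = 8.5000: CF_t = 31.500000, DF = 0.837303, PV = 26.375041
  t = 9.0000: CF_t = 31.500000, DF = 0.828603, PV = 26.100981
  t = 9.5000: CF_t = 31.500000, DF = 0.819993, PV = 25.829769
  t = 10.0000: CF_t = 1031.500000, DF = 0.811472, PV = 837.033568
Price P = sum_t PV_t = 1377.055611
Convexity numerator sum_t t*(t + 1/m) * CF_t / (1+y/m)^(m*t + 2):
  t = 0.5000: term = 15.264114
  t = 1.0000: term = 45.316519
  t = 1.5000: term = 89.691279
  t = 2.0000: term = 147.932178
  t = 2.5000: term = 219.592545
  t = 3.0000: term = 304.235095
  t = 3.5000: term = 401.431759
  t = 4.0000: term = 510.763531
  t = 4.5000: term = 631.820300
  t = 5.0000: term = 764.200704
  t = 5.5000: term = 907.511969
  t = 6.0000: term = 1061.369763
  t = 6.5000: term = 1225.398044
  t = 7.0000: term = 1399.228916
  t = 7.5000: term = 1582.502485
  t = 8.0000: term = 1774.866716
  t = 8.5000: term = 1975.977294
  t = 9.0000: term = 2185.497487
  t = 9.5000: term = 2403.098012
  t = 10.0000: term = 86071.533099
Convexity = (1/P) * sum = 103717.231809 / 1377.055611 = 75.318114


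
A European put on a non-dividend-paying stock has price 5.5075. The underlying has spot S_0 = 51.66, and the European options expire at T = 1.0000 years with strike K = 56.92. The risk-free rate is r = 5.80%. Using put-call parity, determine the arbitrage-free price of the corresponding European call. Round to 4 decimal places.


Answer: Call price = 3.4549

Derivation:
Put-call parity: C - P = S_0 * exp(-qT) - K * exp(-rT).
S_0 * exp(-qT) = 51.6600 * 1.00000000 = 51.66000000
K * exp(-rT) = 56.9200 * 0.94364995 = 53.71255501
C = P + S*exp(-qT) - K*exp(-rT)
C = 5.5075 + 51.66000000 - 53.71255501 = 3.4549


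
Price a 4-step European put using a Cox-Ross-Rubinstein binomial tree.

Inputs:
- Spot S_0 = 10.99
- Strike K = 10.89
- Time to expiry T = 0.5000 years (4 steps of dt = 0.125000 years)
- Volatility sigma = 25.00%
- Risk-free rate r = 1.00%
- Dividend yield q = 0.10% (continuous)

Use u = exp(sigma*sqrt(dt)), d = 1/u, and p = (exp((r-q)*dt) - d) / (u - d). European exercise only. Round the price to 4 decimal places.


Answer: Price = V(0,0) = 0.6677

Derivation:
dt = T/N = 0.125000
u = exp(sigma*sqrt(dt)) = 1.092412; d = 1/u = 0.915405
p = (exp((r-q)*dt) - d) / (u - d) = 0.484277
Discount per step: exp(-r*dt) = 0.998751
Stock lattice S(k, i) with i counting down-moves:
  k=0: S(0,0) = 10.9900
  k=1: S(1,0) = 12.0056; S(1,1) = 10.0603
  k=2: S(2,0) = 13.1151; S(2,1) = 10.9900; S(2,2) = 9.2093
  k=3: S(3,0) = 14.3271; S(3,1) = 12.0056; S(3,2) = 10.0603; S(3,3) = 8.4302
  k=4: S(4,0) = 15.6511; S(4,1) = 13.1151; S(4,2) = 10.9900; S(4,3) = 9.2093; S(4,4) = 7.7171
Terminal payoffs V(N, i) = max(K - S_T, 0):
  V(4,0) = 0.000000; V(4,1) = 0.000000; V(4,2) = 0.000000; V(4,3) = 1.680744; V(4,4) = 3.172948
Backward induction: V(k, i) = exp(-r*dt) * [p * V(k+1, i) + (1-p) * V(k+1, i+1)].
  V(3,0) = exp(-r*dt) * [p*0.000000 + (1-p)*0.000000] = 0.000000
  V(3,1) = exp(-r*dt) * [p*0.000000 + (1-p)*0.000000] = 0.000000
  V(3,2) = exp(-r*dt) * [p*0.000000 + (1-p)*1.680744] = 0.865716
  V(3,3) = exp(-r*dt) * [p*1.680744 + (1-p)*3.172948] = 2.447248
  V(2,0) = exp(-r*dt) * [p*0.000000 + (1-p)*0.000000] = 0.000000
  V(2,1) = exp(-r*dt) * [p*0.000000 + (1-p)*0.865716] = 0.445912
  V(2,2) = exp(-r*dt) * [p*0.865716 + (1-p)*2.447248] = 1.679249
  V(1,0) = exp(-r*dt) * [p*0.000000 + (1-p)*0.445912] = 0.229680
  V(1,1) = exp(-r*dt) * [p*0.445912 + (1-p)*1.679249] = 1.080621
  V(0,0) = exp(-r*dt) * [p*0.229680 + (1-p)*1.080621] = 0.667695


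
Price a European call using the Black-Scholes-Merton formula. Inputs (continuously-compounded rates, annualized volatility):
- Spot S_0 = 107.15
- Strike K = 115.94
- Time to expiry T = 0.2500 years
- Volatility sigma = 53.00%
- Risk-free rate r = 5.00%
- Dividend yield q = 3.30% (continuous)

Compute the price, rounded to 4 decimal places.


Answer: Price = 7.9757

Derivation:
d1 = (ln(S/K) + (r - q + 0.5*sigma^2) * T) / (sigma * sqrt(T)) = -0.14898337
d2 = d1 - sigma * sqrt(T) = -0.41398337
exp(-rT) = 0.98757780; exp(-qT) = 0.99178394
C = S_0 * exp(-qT) * N(d1) - K * exp(-rT) * N(d2)
N(d1) = 0.44078338; N(d2) = 0.33944314
C = 107.1500 * 0.99178394 * 0.44078338 - 115.9400 * 0.98757780 * 0.33944314 = 7.9757


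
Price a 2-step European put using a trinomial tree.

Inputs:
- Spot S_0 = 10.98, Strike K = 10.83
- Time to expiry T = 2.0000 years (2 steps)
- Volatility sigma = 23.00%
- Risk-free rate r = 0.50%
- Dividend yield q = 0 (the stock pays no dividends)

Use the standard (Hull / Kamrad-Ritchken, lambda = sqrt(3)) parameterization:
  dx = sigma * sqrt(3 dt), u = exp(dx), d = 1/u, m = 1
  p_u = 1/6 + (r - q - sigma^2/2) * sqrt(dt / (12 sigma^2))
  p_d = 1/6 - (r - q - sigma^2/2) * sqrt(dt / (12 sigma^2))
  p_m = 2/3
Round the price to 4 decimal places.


dt = T/N = 1.000000; dx = sigma*sqrt(3*dt) = 0.398372
u = exp(dx) = 1.489398; d = 1/u = 0.671412
p_u = 0.139745, p_m = 0.666667, p_d = 0.193589
Discount per step: exp(-r*dt) = 0.995012
Stock lattice S(k, j) with j the centered position index:
  k=0: S(0,+0) = 10.9800
  k=1: S(1,-1) = 7.3721; S(1,+0) = 10.9800; S(1,+1) = 16.3536
  k=2: S(2,-2) = 4.9497; S(2,-1) = 7.3721; S(2,+0) = 10.9800; S(2,+1) = 16.3536; S(2,+2) = 24.3570
Terminal payoffs V(N, j) = max(K - S_T, 0):
  V(2,-2) = 5.880275; V(2,-1) = 3.457892; V(2,+0) = 0.000000; V(2,+1) = 0.000000; V(2,+2) = 0.000000
Backward induction: V(k, j) = exp(-r*dt) * [p_u * V(k+1, j+1) + p_m * V(k+1, j) + p_d * V(k+1, j-1)]
  V(1,-1) = exp(-r*dt) * [p_u*0.000000 + p_m*3.457892 + p_d*5.880275] = 3.426441
  V(1,+0) = exp(-r*dt) * [p_u*0.000000 + p_m*0.000000 + p_d*3.457892] = 0.666070
  V(1,+1) = exp(-r*dt) * [p_u*0.000000 + p_m*0.000000 + p_d*0.000000] = 0.000000
  V(0,+0) = exp(-r*dt) * [p_u*0.000000 + p_m*0.666070 + p_d*3.426441] = 1.101844

Answer: Price = V(0,0) = 1.1018


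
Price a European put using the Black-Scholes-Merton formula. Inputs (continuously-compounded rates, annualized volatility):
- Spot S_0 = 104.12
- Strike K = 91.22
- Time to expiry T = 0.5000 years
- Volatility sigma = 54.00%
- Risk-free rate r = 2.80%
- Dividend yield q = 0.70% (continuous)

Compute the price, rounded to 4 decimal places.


d1 = (ln(S/K) + (r - q + 0.5*sigma^2) * T) / (sigma * sqrt(T)) = 0.56482094
d2 = d1 - sigma * sqrt(T) = 0.18298328
exp(-rT) = 0.98609754; exp(-qT) = 0.99650612
P = K * exp(-rT) * N(-d2) - S_0 * exp(-qT) * N(-d1)
N(-d1) = 0.28609778; N(-d2) = 0.42740557
P = 91.2200 * 0.98609754 * 0.42740557 - 104.1200 * 0.99650612 * 0.28609778 = 8.7615

Answer: Price = 8.7615


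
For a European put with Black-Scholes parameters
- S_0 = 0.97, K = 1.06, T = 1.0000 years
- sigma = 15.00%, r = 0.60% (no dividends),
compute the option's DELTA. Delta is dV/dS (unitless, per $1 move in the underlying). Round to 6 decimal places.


d1 = -0.4765207707; d2 = -0.6265207707
phi(d1) = 0.3561246191; exp(-qT) = 1.0000000000; exp(-rT) = 0.9940179641
N(-d1) = 0.6831482933
Delta = -exp(-qT) * N(-d1) = -1.0000000000 * 0.6831482933 = -0.683148

Answer: Delta = -0.683148


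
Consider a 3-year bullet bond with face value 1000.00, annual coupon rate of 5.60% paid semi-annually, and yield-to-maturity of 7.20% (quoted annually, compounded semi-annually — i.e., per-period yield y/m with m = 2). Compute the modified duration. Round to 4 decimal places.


Coupon per period c = face * coupon_rate / m = 28.000000
Periods per year m = 2; per-period yield y/m = 0.036000
Number of cashflows N = 6
Cashflows (t years, CF_t, discount factor 1/(1+y/m)^(m*t), PV):
  t = 0.5000: CF_t = 28.000000, DF = 0.965251, PV = 27.027027
  t = 1.0000: CF_t = 28.000000, DF = 0.931709, PV = 26.087864
  t = 1.5000: CF_t = 28.000000, DF = 0.899333, PV = 25.181336
  t = 2.0000: CF_t = 28.000000, DF = 0.868082, PV = 24.306309
  t = 2.5000: CF_t = 28.000000, DF = 0.837917, PV = 23.461688
  t = 3.0000: CF_t = 1028.000000, DF = 0.808801, PV = 831.447022
Price P = sum_t PV_t = 957.511246
First compute Macaulay numerator sum_t t * PV_t:
  t * PV_t at t = 0.5000: 13.513514
  t * PV_t at t = 1.0000: 26.087864
  t * PV_t at t = 1.5000: 37.772004
  t * PV_t at t = 2.0000: 48.612617
  t * PV_t at t = 2.5000: 58.654220
  t * PV_t at t = 3.0000: 2494.341066
Macaulay duration D = 2678.981285 / 957.511246 = 2.797859
Modified duration = D / (1 + y/m) = 2.797859 / (1 + 0.036000) = 2.700636

Answer: Modified duration = 2.7006


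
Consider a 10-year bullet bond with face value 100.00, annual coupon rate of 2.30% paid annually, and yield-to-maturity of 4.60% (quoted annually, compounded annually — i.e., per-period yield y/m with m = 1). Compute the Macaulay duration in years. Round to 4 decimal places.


Coupon per period c = face * coupon_rate / m = 2.300000
Periods per year m = 1; per-period yield y/m = 0.046000
Number of cashflows N = 10
Cashflows (t years, CF_t, discount factor 1/(1+y/m)^(m*t), PV):
  t = 1.0000: CF_t = 2.300000, DF = 0.956023, PV = 2.198853
  t = 2.0000: CF_t = 2.300000, DF = 0.913980, PV = 2.102154
  t = 3.0000: CF_t = 2.300000, DF = 0.873786, PV = 2.009707
  t = 4.0000: CF_t = 2.300000, DF = 0.835359, PV = 1.921326
  t = 5.0000: CF_t = 2.300000, DF = 0.798623, PV = 1.836832
  t = 6.0000: CF_t = 2.300000, DF = 0.763501, PV = 1.756053
  t = 7.0000: CF_t = 2.300000, DF = 0.729925, PV = 1.678827
  t = 8.0000: CF_t = 2.300000, DF = 0.697825, PV = 1.604997
  t = 9.0000: CF_t = 2.300000, DF = 0.667137, PV = 1.534414
  t = 10.0000: CF_t = 102.300000, DF = 0.637798, PV = 65.246736
Price P = sum_t PV_t = 81.889900
Macaulay numerator sum_t t * PV_t:
  t * PV_t at t = 1.0000: 2.198853
  t * PV_t at t = 2.0000: 4.204307
  t * PV_t at t = 3.0000: 6.029122
  t * PV_t at t = 4.0000: 7.685305
  t * PV_t at t = 5.0000: 9.184160
  t * PV_t at t = 6.0000: 10.536321
  t * PV_t at t = 7.0000: 11.751792
  t * PV_t at t = 8.0000: 12.839980
  t * PV_t at t = 9.0000: 13.809730
  t * PV_t at t = 10.0000: 652.467356
Macaulay duration D = (sum_t t * PV_t) / P = 730.706925 / 81.889900 = 8.923041

Answer: Macaulay duration = 8.9230 years


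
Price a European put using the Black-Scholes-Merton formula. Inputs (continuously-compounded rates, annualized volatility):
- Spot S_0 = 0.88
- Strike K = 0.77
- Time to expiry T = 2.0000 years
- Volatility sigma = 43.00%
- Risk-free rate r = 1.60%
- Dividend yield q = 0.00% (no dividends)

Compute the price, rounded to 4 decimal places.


d1 = (ln(S/K) + (r - q + 0.5*sigma^2) * T) / (sigma * sqrt(T)) = 0.57626143
d2 = d1 - sigma * sqrt(T) = -0.03185040
exp(-rT) = 0.96850658; exp(-qT) = 1.00000000
P = K * exp(-rT) * N(-d2) - S_0 * exp(-qT) * N(-d1)
N(-d1) = 0.28221925; N(-d2) = 0.51270432
P = 0.7700 * 0.96850658 * 0.51270432 - 0.8800 * 1.00000000 * 0.28221925 = 0.1340

Answer: Price = 0.1340


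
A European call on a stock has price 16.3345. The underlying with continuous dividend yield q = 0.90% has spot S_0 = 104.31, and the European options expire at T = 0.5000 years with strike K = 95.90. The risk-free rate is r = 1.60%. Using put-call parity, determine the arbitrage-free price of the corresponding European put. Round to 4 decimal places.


Answer: Put price = 7.6287

Derivation:
Put-call parity: C - P = S_0 * exp(-qT) - K * exp(-rT).
S_0 * exp(-qT) = 104.3100 * 0.99551011 = 103.84165956
K * exp(-rT) = 95.9000 * 0.99203191 = 95.13586063
P = C - S*exp(-qT) + K*exp(-rT)
P = 16.3345 - 103.84165956 + 95.13586063 = 7.6287


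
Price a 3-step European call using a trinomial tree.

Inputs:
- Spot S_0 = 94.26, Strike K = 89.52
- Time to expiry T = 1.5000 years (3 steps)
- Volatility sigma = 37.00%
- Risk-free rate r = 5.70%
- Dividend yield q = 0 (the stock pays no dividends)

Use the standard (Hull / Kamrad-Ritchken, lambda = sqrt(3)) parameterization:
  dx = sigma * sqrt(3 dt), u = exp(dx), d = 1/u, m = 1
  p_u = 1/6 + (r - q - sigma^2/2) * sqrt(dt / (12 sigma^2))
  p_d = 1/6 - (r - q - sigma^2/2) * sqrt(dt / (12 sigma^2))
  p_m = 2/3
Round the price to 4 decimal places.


Answer: Price = V(0,0) = 21.8676

Derivation:
dt = T/N = 0.500000; dx = sigma*sqrt(3*dt) = 0.453156
u = exp(dx) = 1.573269; d = 1/u = 0.635619
p_u = 0.160350, p_m = 0.666667, p_d = 0.172983
Discount per step: exp(-r*dt) = 0.971902
Stock lattice S(k, j) with j the centered position index:
  k=0: S(0,+0) = 94.2600
  k=1: S(1,-1) = 59.9135; S(1,+0) = 94.2600; S(1,+1) = 148.2963
  k=2: S(2,-2) = 38.0822; S(2,-1) = 59.9135; S(2,+0) = 94.2600; S(2,+1) = 148.2963; S(2,+2) = 233.3100
  k=3: S(3,-3) = 24.2057; S(3,-2) = 38.0822; S(3,-1) = 59.9135; S(3,+0) = 94.2600; S(3,+1) = 148.2963; S(3,+2) = 233.3100; S(3,+3) = 367.0594
Terminal payoffs V(N, j) = max(S_T - K, 0):
  V(3,-3) = 0.000000; V(3,-2) = 0.000000; V(3,-1) = 0.000000; V(3,+0) = 4.740000; V(3,+1) = 58.776333; V(3,+2) = 143.790020; V(3,+3) = 277.539415
Backward induction: V(k, j) = exp(-r*dt) * [p_u * V(k+1, j+1) + p_m * V(k+1, j) + p_d * V(k+1, j-1)]
  V(2,-2) = exp(-r*dt) * [p_u*0.000000 + p_m*0.000000 + p_d*0.000000] = 0.000000
  V(2,-1) = exp(-r*dt) * [p_u*4.740000 + p_m*0.000000 + p_d*0.000000] = 0.738702
  V(2,+0) = exp(-r*dt) * [p_u*58.776333 + p_m*4.740000 + p_d*0.000000] = 12.231173
  V(2,+1) = exp(-r*dt) * [p_u*143.790020 + p_m*58.776333 + p_d*4.740000] = 61.289006
  V(2,+2) = exp(-r*dt) * [p_u*277.539415 + p_m*143.790020 + p_d*58.776333] = 146.301183
  V(1,-1) = exp(-r*dt) * [p_u*12.231173 + p_m*0.738702 + p_d*0.000000] = 2.384791
  V(1,+0) = exp(-r*dt) * [p_u*61.289006 + p_m*12.231173 + p_d*0.738702] = 17.600744
  V(1,+1) = exp(-r*dt) * [p_u*146.301183 + p_m*61.289006 + p_d*12.231173] = 64.567845
  V(0,+0) = exp(-r*dt) * [p_u*64.567845 + p_m*17.600744 + p_d*2.384791] = 21.867610


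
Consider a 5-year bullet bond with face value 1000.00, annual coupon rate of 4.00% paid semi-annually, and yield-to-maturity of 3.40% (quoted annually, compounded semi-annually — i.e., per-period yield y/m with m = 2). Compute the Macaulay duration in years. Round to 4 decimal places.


Coupon per period c = face * coupon_rate / m = 20.000000
Periods per year m = 2; per-period yield y/m = 0.017000
Number of cashflows N = 10
Cashflows (t years, CF_t, discount factor 1/(1+y/m)^(m*t), PV):
  t = 0.5000: CF_t = 20.000000, DF = 0.983284, PV = 19.665683
  t = 1.0000: CF_t = 20.000000, DF = 0.966848, PV = 19.336955
  t = 1.5000: CF_t = 20.000000, DF = 0.950686, PV = 19.013722
  t = 2.0000: CF_t = 20.000000, DF = 0.934795, PV = 18.695892
  t = 2.5000: CF_t = 20.000000, DF = 0.919169, PV = 18.383374
  t = 3.0000: CF_t = 20.000000, DF = 0.903804, PV = 18.076081
  t = 3.5000: CF_t = 20.000000, DF = 0.888696, PV = 17.773924
  t = 4.0000: CF_t = 20.000000, DF = 0.873841, PV = 17.476818
  t = 4.5000: CF_t = 20.000000, DF = 0.859234, PV = 17.184679
  t = 5.0000: CF_t = 1020.000000, DF = 0.844871, PV = 861.768554
Price P = sum_t PV_t = 1027.375683
Macaulay numerator sum_t t * PV_t:
  t * PV_t at t = 0.5000: 9.832842
  t * PV_t at t = 1.0000: 19.336955
  t * PV_t at t = 1.5000: 28.520583
  t * PV_t at t = 2.0000: 37.391783
  t * PV_t at t = 2.5000: 45.958436
  t * PV_t at t = 3.0000: 54.228243
  t * PV_t at t = 3.5000: 62.208735
  t * PV_t at t = 4.0000: 69.907273
  t * PV_t at t = 4.5000: 77.331055
  t * PV_t at t = 5.0000: 4308.842769
Macaulay duration D = (sum_t t * PV_t) / P = 4713.558674 / 1027.375683 = 4.587960

Answer: Macaulay duration = 4.5880 years


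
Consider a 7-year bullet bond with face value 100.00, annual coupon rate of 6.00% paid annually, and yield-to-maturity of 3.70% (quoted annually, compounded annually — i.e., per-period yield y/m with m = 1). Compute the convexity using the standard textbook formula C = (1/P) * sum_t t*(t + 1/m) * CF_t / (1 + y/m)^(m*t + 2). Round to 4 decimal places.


Answer: Convexity = 42.1805

Derivation:
Coupon per period c = face * coupon_rate / m = 6.000000
Periods per year m = 1; per-period yield y/m = 0.037000
Number of cashflows N = 7
Cashflows (t years, CF_t, discount factor 1/(1+y/m)^(m*t), PV):
  t = 1.0000: CF_t = 6.000000, DF = 0.964320, PV = 5.785921
  t = 2.0000: CF_t = 6.000000, DF = 0.929913, PV = 5.579480
  t = 3.0000: CF_t = 6.000000, DF = 0.896734, PV = 5.380405
  t = 4.0000: CF_t = 6.000000, DF = 0.864739, PV = 5.188433
  t = 5.0000: CF_t = 6.000000, DF = 0.833885, PV = 5.003311
  t = 6.0000: CF_t = 6.000000, DF = 0.804132, PV = 4.824793
  t = 7.0000: CF_t = 106.000000, DF = 0.775441, PV = 82.196736
Price P = sum_t PV_t = 113.959079
Convexity numerator sum_t t*(t + 1/m) * CF_t / (1+y/m)^(m*t + 2):
  t = 1.0000: term = 10.760810
  t = 2.0000: term = 31.130599
  t = 3.0000: term = 60.039728
  t = 4.0000: term = 96.495866
  t = 5.0000: term = 139.579362
  t = 6.0000: term = 188.438869
  t = 7.0000: term = 4280.407189
Convexity = (1/P) * sum = 4806.852423 / 113.959079 = 42.180513


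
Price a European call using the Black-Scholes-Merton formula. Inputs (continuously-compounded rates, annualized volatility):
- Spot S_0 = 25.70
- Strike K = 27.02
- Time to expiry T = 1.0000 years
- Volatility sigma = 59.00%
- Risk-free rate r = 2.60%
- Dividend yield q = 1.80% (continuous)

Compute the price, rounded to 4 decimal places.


d1 = (ln(S/K) + (r - q + 0.5*sigma^2) * T) / (sigma * sqrt(T)) = 0.22366722
d2 = d1 - sigma * sqrt(T) = -0.36633278
exp(-rT) = 0.97433509; exp(-qT) = 0.98216103
C = S_0 * exp(-qT) * N(d1) - K * exp(-rT) * N(d2)
N(d1) = 0.58849187; N(d2) = 0.35705839
C = 25.7000 * 0.98216103 * 0.58849187 - 27.0200 * 0.97433509 * 0.35705839 = 5.4543

Answer: Price = 5.4543


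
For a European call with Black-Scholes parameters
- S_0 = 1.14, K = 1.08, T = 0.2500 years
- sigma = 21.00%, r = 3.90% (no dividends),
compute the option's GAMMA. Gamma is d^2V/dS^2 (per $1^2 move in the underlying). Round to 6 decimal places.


Answer: Gamma = 2.680066

Derivation:
d1 = 0.6602830597; d2 = 0.5552830597
phi(d1) = 0.3208038529; exp(-qT) = 1.0000000000; exp(-rT) = 0.9902973771
Gamma = exp(-qT) * phi(d1) / (S * sigma * sqrt(T)) = 1.0000000000 * 0.3208038529 / (1.1400 * 0.2100 * 0.5000000000) = 2.680066


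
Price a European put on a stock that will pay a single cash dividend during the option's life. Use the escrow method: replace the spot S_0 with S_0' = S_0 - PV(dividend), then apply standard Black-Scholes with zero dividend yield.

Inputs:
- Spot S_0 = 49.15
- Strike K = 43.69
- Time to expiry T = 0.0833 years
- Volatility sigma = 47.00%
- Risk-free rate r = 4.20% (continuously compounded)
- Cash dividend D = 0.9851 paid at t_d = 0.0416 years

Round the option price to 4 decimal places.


PV(D) = D * exp(-r * t_d) = 0.9851 * 0.99825433 = 0.98338034
S_0' = S_0 - PV(D) = 49.1500 - 0.98338034 = 48.16661966
d1 = (ln(S_0'/K) + (r + sigma^2/2)*T) / (sigma*sqrt(T)) = 0.81272350
d2 = d1 - sigma*sqrt(T) = 0.67707333
exp(-rT) = 0.99650751
N(-d1) = 0.20818830; N(-d2) = 0.24917972
P = K * exp(-rT) * N(-d2) - S_0' * N(-d1) = 43.6900 * 0.99650751 * 0.24917972 - 48.16661966 * 0.20818830 = 0.8209

Answer: Price = 0.8209


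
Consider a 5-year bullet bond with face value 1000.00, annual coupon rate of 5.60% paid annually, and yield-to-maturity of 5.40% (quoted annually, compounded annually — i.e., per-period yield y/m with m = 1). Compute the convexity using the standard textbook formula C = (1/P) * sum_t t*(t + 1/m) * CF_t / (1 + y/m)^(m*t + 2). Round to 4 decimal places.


Answer: Convexity = 23.4239

Derivation:
Coupon per period c = face * coupon_rate / m = 56.000000
Periods per year m = 1; per-period yield y/m = 0.054000
Number of cashflows N = 5
Cashflows (t years, CF_t, discount factor 1/(1+y/m)^(m*t), PV):
  t = 1.0000: CF_t = 56.000000, DF = 0.948767, PV = 53.130930
  t = 2.0000: CF_t = 56.000000, DF = 0.900158, PV = 50.408852
  t = 3.0000: CF_t = 56.000000, DF = 0.854040, PV = 47.826235
  t = 4.0000: CF_t = 56.000000, DF = 0.810285, PV = 45.375935
  t = 5.0000: CF_t = 1056.000000, DF = 0.768771, PV = 811.822089
Price P = sum_t PV_t = 1008.564040
Convexity numerator sum_t t*(t + 1/m) * CF_t / (1+y/m)^(m*t + 2):
  t = 1.0000: term = 95.652470
  t = 2.0000: term = 272.255608
  t = 3.0000: term = 516.614056
  t = 4.0000: term = 816.910273
  t = 5.0000: term = 21923.046084
Convexity = (1/P) * sum = 23624.478491 / 1008.564040 = 23.423875


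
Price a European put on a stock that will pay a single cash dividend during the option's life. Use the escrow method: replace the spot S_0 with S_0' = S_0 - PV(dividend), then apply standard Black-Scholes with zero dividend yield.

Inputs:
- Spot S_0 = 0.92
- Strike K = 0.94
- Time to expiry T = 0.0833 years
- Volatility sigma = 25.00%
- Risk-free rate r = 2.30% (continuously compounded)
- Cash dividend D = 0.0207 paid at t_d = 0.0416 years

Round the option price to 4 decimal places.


PV(D) = D * exp(-r * t_d) = 0.0207 * 0.99904366 = 0.02068020
S_0' = S_0 - PV(D) = 0.9200 - 0.02068020 = 0.89931980
d1 = (ln(S_0'/K) + (r + sigma^2/2)*T) / (sigma*sqrt(T)) = -0.55051643
d2 = d1 - sigma*sqrt(T) = -0.62267078
exp(-rT) = 0.99808593
N(-d1) = 0.70901740; N(-d2) = 0.73324956
P = K * exp(-rT) * N(-d2) - S_0' * N(-d1) = 0.9400 * 0.99808593 * 0.73324956 - 0.89931980 * 0.70901740 = 0.0503

Answer: Price = 0.0503


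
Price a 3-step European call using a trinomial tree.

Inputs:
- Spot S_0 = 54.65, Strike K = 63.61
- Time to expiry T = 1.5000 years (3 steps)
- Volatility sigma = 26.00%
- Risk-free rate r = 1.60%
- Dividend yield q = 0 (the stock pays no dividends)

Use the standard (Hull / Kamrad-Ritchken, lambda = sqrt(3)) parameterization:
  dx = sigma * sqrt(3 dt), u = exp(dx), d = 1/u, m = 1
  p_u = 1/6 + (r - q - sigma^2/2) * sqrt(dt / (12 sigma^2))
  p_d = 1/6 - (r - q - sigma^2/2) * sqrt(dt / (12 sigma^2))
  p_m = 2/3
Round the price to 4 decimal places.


Answer: Price = V(0,0) = 4.5148

Derivation:
dt = T/N = 0.500000; dx = sigma*sqrt(3*dt) = 0.318434
u = exp(dx) = 1.374972; d = 1/u = 0.727287
p_u = 0.152692, p_m = 0.666667, p_d = 0.180641
Discount per step: exp(-r*dt) = 0.992032
Stock lattice S(k, j) with j the centered position index:
  k=0: S(0,+0) = 54.6500
  k=1: S(1,-1) = 39.7463; S(1,+0) = 54.6500; S(1,+1) = 75.1422
  k=2: S(2,-2) = 28.9069; S(2,-1) = 39.7463; S(2,+0) = 54.6500; S(2,+1) = 75.1422; S(2,+2) = 103.3185
  k=3: S(3,-3) = 21.0237; S(3,-2) = 28.9069; S(3,-1) = 39.7463; S(3,+0) = 54.6500; S(3,+1) = 75.1422; S(3,+2) = 103.3185; S(3,+3) = 142.0601
Terminal payoffs V(N, j) = max(S_T - K, 0):
  V(3,-3) = 0.000000; V(3,-2) = 0.000000; V(3,-1) = 0.000000; V(3,+0) = 0.000000; V(3,+1) = 11.532242; V(3,+2) = 39.708510; V(3,+3) = 78.450101
Backward induction: V(k, j) = exp(-r*dt) * [p_u * V(k+1, j+1) + p_m * V(k+1, j) + p_d * V(k+1, j-1)]
  V(2,-2) = exp(-r*dt) * [p_u*0.000000 + p_m*0.000000 + p_d*0.000000] = 0.000000
  V(2,-1) = exp(-r*dt) * [p_u*0.000000 + p_m*0.000000 + p_d*0.000000] = 0.000000
  V(2,+0) = exp(-r*dt) * [p_u*11.532242 + p_m*0.000000 + p_d*0.000000] = 1.746850
  V(2,+1) = exp(-r*dt) * [p_u*39.708510 + p_m*11.532242 + p_d*0.000000] = 13.641762
  V(2,+2) = exp(-r*dt) * [p_u*78.450101 + p_m*39.708510 + p_d*11.532242] = 40.211263
  V(1,-1) = exp(-r*dt) * [p_u*1.746850 + p_m*0.000000 + p_d*0.000000] = 0.264605
  V(1,+0) = exp(-r*dt) * [p_u*13.641762 + p_m*1.746850 + p_d*0.000000] = 3.221678
  V(1,+1) = exp(-r*dt) * [p_u*40.211263 + p_m*13.641762 + p_d*1.746850] = 15.426096
  V(0,+0) = exp(-r*dt) * [p_u*15.426096 + p_m*3.221678 + p_d*0.264605] = 4.514763


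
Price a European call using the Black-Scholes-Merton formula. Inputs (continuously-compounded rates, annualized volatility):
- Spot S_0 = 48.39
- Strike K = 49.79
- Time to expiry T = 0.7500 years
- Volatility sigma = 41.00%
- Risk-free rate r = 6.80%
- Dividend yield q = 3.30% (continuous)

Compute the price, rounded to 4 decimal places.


d1 = (ln(S/K) + (r - q + 0.5*sigma^2) * T) / (sigma * sqrt(T)) = 0.17113935
d2 = d1 - sigma * sqrt(T) = -0.18393107
exp(-rT) = 0.95027867; exp(-qT) = 0.97555377
C = S_0 * exp(-qT) * N(d1) - K * exp(-rT) * N(d2)
N(d1) = 0.56794290; N(d2) = 0.42703377
C = 48.3900 * 0.97555377 * 0.56794290 - 49.7900 * 0.95027867 * 0.42703377 = 6.6061

Answer: Price = 6.6061


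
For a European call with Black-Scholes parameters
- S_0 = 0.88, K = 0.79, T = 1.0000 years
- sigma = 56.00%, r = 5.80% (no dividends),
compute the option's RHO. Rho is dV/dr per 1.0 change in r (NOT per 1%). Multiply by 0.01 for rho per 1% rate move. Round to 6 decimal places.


d1 = 0.5762302893; d2 = 0.0162302893
phi(d1) = 0.3379155704; exp(-qT) = 1.0000000000; exp(-rT) = 0.9436499474
N(d2) = 0.5064746644
Rho = K*T*exp(-rT)*N(d2) = 0.7900 * 1.0000 * 0.9436499474 * 0.5064746644 = 0.377568

Answer: Rho = 0.377568


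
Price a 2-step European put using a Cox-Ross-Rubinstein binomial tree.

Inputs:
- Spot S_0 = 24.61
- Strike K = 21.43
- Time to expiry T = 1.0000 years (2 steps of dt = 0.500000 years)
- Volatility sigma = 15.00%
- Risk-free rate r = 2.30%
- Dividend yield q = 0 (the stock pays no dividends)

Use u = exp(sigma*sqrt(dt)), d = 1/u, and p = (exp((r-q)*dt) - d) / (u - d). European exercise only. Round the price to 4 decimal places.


dt = T/N = 0.500000
u = exp(sigma*sqrt(dt)) = 1.111895; d = 1/u = 0.899365
p = (exp((r-q)*dt) - d) / (u - d) = 0.527931
Discount per step: exp(-r*dt) = 0.988566
Stock lattice S(k, i) with i counting down-moves:
  k=0: S(0,0) = 24.6100
  k=1: S(1,0) = 27.3637; S(1,1) = 22.1334
  k=2: S(2,0) = 30.4256; S(2,1) = 24.6100; S(2,2) = 19.9060
Terminal payoffs V(N, i) = max(K - S_T, 0):
  V(2,0) = 0.000000; V(2,1) = 0.000000; V(2,2) = 1.524007
Backward induction: V(k, i) = exp(-r*dt) * [p * V(k+1, i) + (1-p) * V(k+1, i+1)].
  V(1,0) = exp(-r*dt) * [p*0.000000 + (1-p)*0.000000] = 0.000000
  V(1,1) = exp(-r*dt) * [p*0.000000 + (1-p)*1.524007] = 0.711211
  V(0,0) = exp(-r*dt) * [p*0.000000 + (1-p)*0.711211] = 0.331902

Answer: Price = V(0,0) = 0.3319


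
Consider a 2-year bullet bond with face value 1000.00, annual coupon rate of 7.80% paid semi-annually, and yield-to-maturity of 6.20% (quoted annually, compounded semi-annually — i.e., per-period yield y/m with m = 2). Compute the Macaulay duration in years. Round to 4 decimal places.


Answer: Macaulay duration = 1.8920 years

Derivation:
Coupon per period c = face * coupon_rate / m = 39.000000
Periods per year m = 2; per-period yield y/m = 0.031000
Number of cashflows N = 4
Cashflows (t years, CF_t, discount factor 1/(1+y/m)^(m*t), PV):
  t = 0.5000: CF_t = 39.000000, DF = 0.969932, PV = 37.827352
  t = 1.0000: CF_t = 39.000000, DF = 0.940768, PV = 36.689963
  t = 1.5000: CF_t = 39.000000, DF = 0.912481, PV = 35.586773
  t = 2.0000: CF_t = 1039.000000, DF = 0.885045, PV = 919.561725
Price P = sum_t PV_t = 1029.665814
Macaulay numerator sum_t t * PV_t:
  t * PV_t at t = 0.5000: 18.913676
  t * PV_t at t = 1.0000: 36.689963
  t * PV_t at t = 1.5000: 53.380160
  t * PV_t at t = 2.0000: 1839.123451
Macaulay duration D = (sum_t t * PV_t) / P = 1948.107250 / 1029.665814 = 1.891980


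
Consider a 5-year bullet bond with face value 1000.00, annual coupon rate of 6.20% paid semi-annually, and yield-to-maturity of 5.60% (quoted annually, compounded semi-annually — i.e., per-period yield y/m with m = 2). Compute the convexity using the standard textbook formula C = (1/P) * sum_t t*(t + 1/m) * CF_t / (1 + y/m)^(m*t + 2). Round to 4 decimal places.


Answer: Convexity = 21.7893

Derivation:
Coupon per period c = face * coupon_rate / m = 31.000000
Periods per year m = 2; per-period yield y/m = 0.028000
Number of cashflows N = 10
Cashflows (t years, CF_t, discount factor 1/(1+y/m)^(m*t), PV):
  t = 0.5000: CF_t = 31.000000, DF = 0.972763, PV = 30.155642
  t = 1.0000: CF_t = 31.000000, DF = 0.946267, PV = 29.334282
  t = 1.5000: CF_t = 31.000000, DF = 0.920493, PV = 28.535294
  t = 2.0000: CF_t = 31.000000, DF = 0.895422, PV = 27.758068
  t = 2.5000: CF_t = 31.000000, DF = 0.871033, PV = 27.002012
  t = 3.0000: CF_t = 31.000000, DF = 0.847308, PV = 26.266548
  t = 3.5000: CF_t = 31.000000, DF = 0.824230, PV = 25.551117
  t = 4.0000: CF_t = 31.000000, DF = 0.801780, PV = 24.855172
  t = 4.5000: CF_t = 31.000000, DF = 0.779941, PV = 24.178183
  t = 5.0000: CF_t = 1031.000000, DF = 0.758698, PV = 782.217483
Price P = sum_t PV_t = 1025.853802
Convexity numerator sum_t t*(t + 1/m) * CF_t / (1+y/m)^(m*t + 2):
  t = 0.5000: term = 14.267647
  t = 1.0000: term = 41.637102
  t = 1.5000: term = 81.006035
  t = 2.0000: term = 131.332742
  t = 2.5000: term = 191.633378
  t = 3.0000: term = 260.979308
  t = 3.5000: term = 338.494563
  t = 4.0000: term = 423.353400
  t = 4.5000: term = 514.777967
  t = 5.0000: term = 20355.134819
Convexity = (1/P) * sum = 22352.616961 / 1025.853802 = 21.789281


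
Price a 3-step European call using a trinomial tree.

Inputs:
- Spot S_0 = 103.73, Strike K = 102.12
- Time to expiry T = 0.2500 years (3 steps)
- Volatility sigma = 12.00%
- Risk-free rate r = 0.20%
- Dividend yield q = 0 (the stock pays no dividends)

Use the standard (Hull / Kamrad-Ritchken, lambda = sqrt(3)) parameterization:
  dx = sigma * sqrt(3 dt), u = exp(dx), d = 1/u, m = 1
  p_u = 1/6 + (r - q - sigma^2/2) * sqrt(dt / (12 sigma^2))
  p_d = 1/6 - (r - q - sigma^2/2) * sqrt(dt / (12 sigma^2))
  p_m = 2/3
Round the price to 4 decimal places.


dt = T/N = 0.083333; dx = sigma*sqrt(3*dt) = 0.060000
u = exp(dx) = 1.061837; d = 1/u = 0.941765
p_u = 0.163056, p_m = 0.666667, p_d = 0.170278
Discount per step: exp(-r*dt) = 0.999833
Stock lattice S(k, j) with j the centered position index:
  k=0: S(0,+0) = 103.7300
  k=1: S(1,-1) = 97.6892; S(1,+0) = 103.7300; S(1,+1) = 110.1443
  k=2: S(2,-2) = 92.0003; S(2,-1) = 97.6892; S(2,+0) = 103.7300; S(2,+1) = 110.1443; S(2,+2) = 116.9552
  k=3: S(3,-3) = 86.6426; S(3,-2) = 92.0003; S(3,-1) = 97.6892; S(3,+0) = 103.7300; S(3,+1) = 110.1443; S(3,+2) = 116.9552; S(3,+3) = 124.1874
Terminal payoffs V(N, j) = max(S_T - K, 0):
  V(3,-3) = 0.000000; V(3,-2) = 0.000000; V(3,-1) = 0.000000; V(3,+0) = 1.610000; V(3,+1) = 8.024305; V(3,+2) = 14.835248; V(3,+3) = 22.067357
Backward induction: V(k, j) = exp(-r*dt) * [p_u * V(k+1, j+1) + p_m * V(k+1, j) + p_d * V(k+1, j-1)]
  V(2,-2) = exp(-r*dt) * [p_u*0.000000 + p_m*0.000000 + p_d*0.000000] = 0.000000
  V(2,-1) = exp(-r*dt) * [p_u*1.610000 + p_m*0.000000 + p_d*0.000000] = 0.262476
  V(2,+0) = exp(-r*dt) * [p_u*8.024305 + p_m*1.610000 + p_d*0.000000] = 2.381344
  V(2,+1) = exp(-r*dt) * [p_u*14.835248 + p_m*8.024305 + p_d*1.610000] = 8.041313
  V(2,+2) = exp(-r*dt) * [p_u*22.067357 + p_m*14.835248 + p_d*8.024305] = 14.852256
  V(1,-1) = exp(-r*dt) * [p_u*2.381344 + p_m*0.262476 + p_d*0.000000] = 0.563181
  V(1,+0) = exp(-r*dt) * [p_u*8.041313 + p_m*2.381344 + p_d*0.262476] = 2.942947
  V(1,+1) = exp(-r*dt) * [p_u*14.852256 + p_m*8.041313 + p_d*2.381344] = 8.186744
  V(0,+0) = exp(-r*dt) * [p_u*8.186744 + p_m*2.942947 + p_d*0.563181] = 3.392190

Answer: Price = V(0,0) = 3.3922


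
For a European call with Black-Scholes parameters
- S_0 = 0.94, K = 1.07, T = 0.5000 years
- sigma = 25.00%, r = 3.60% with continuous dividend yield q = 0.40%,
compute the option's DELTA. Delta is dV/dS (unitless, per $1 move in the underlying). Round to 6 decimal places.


Answer: Delta = 0.289259

Derivation:
d1 = -0.5538572380; d2 = -0.7306339333
phi(d1) = 0.3422145316; exp(-qT) = 0.9980019987; exp(-rT) = 0.9821610324
N(d1) = 0.2898382762
Delta = exp(-qT) * N(d1) = 0.9980019987 * 0.2898382762 = 0.289259


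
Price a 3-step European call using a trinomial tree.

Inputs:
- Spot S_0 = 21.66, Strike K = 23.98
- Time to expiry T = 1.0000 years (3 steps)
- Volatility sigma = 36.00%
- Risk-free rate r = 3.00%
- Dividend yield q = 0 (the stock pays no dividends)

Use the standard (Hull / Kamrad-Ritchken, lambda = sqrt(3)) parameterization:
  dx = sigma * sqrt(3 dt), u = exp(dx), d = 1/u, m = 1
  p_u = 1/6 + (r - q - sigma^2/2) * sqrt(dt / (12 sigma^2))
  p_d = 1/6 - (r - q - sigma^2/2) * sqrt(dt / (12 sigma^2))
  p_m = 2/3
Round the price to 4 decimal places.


dt = T/N = 0.333333; dx = sigma*sqrt(3*dt) = 0.360000
u = exp(dx) = 1.433329; d = 1/u = 0.697676
p_u = 0.150556, p_m = 0.666667, p_d = 0.182778
Discount per step: exp(-r*dt) = 0.990050
Stock lattice S(k, j) with j the centered position index:
  k=0: S(0,+0) = 21.6600
  k=1: S(1,-1) = 15.1117; S(1,+0) = 21.6600; S(1,+1) = 31.0459
  k=2: S(2,-2) = 10.5431; S(2,-1) = 15.1117; S(2,+0) = 21.6600; S(2,+1) = 31.0459; S(2,+2) = 44.4990
  k=3: S(3,-3) = 7.3556; S(3,-2) = 10.5431; S(3,-1) = 15.1117; S(3,+0) = 21.6600; S(3,+1) = 31.0459; S(3,+2) = 44.4990; S(3,+3) = 63.7818
Terminal payoffs V(N, j) = max(S_T - K, 0):
  V(3,-3) = 0.000000; V(3,-2) = 0.000000; V(3,-1) = 0.000000; V(3,+0) = 0.000000; V(3,+1) = 7.065915; V(3,+2) = 20.519023; V(3,+3) = 39.801759
Backward induction: V(k, j) = exp(-r*dt) * [p_u * V(k+1, j+1) + p_m * V(k+1, j) + p_d * V(k+1, j-1)]
  V(2,-2) = exp(-r*dt) * [p_u*0.000000 + p_m*0.000000 + p_d*0.000000] = 0.000000
  V(2,-1) = exp(-r*dt) * [p_u*0.000000 + p_m*0.000000 + p_d*0.000000] = 0.000000
  V(2,+0) = exp(-r*dt) * [p_u*7.065915 + p_m*0.000000 + p_d*0.000000] = 1.053228
  V(2,+1) = exp(-r*dt) * [p_u*20.519023 + p_m*7.065915 + p_d*0.000000] = 7.722253
  V(2,+2) = exp(-r*dt) * [p_u*39.801759 + p_m*20.519023 + p_d*7.065915] = 20.754630
  V(1,-1) = exp(-r*dt) * [p_u*1.053228 + p_m*0.000000 + p_d*0.000000] = 0.156991
  V(1,+0) = exp(-r*dt) * [p_u*7.722253 + p_m*1.053228 + p_d*0.000000] = 1.846225
  V(1,+1) = exp(-r*dt) * [p_u*20.754630 + p_m*7.722253 + p_d*1.053228] = 8.381168
  V(0,+0) = exp(-r*dt) * [p_u*8.381168 + p_m*1.846225 + p_d*0.156991] = 2.496255

Answer: Price = V(0,0) = 2.4963
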